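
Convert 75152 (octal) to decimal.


Positional values:
Position 0: 2 × 8^0 = 2
Position 1: 5 × 8^1 = 40
Position 2: 1 × 8^2 = 64
Position 3: 5 × 8^3 = 2560
Position 4: 7 × 8^4 = 28672
Sum = 2 + 40 + 64 + 2560 + 28672
= 31338


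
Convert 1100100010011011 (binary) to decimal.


Positional values:
Bit 0: 1 × 2^0 = 1
Bit 1: 1 × 2^1 = 2
Bit 3: 1 × 2^3 = 8
Bit 4: 1 × 2^4 = 16
Bit 7: 1 × 2^7 = 128
Bit 11: 1 × 2^11 = 2048
Bit 14: 1 × 2^14 = 16384
Bit 15: 1 × 2^15 = 32768
Sum = 1 + 2 + 8 + 16 + 128 + 2048 + 16384 + 32768
= 51355


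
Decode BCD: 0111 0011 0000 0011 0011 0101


Each 4-bit group → digit:
  0111 → 7
  0011 → 3
  0000 → 0
  0011 → 3
  0011 → 3
  0101 → 5
= 730335


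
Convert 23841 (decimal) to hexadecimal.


Divide by 16 repeatedly:
23841 ÷ 16 = 1490 remainder 1 (1)
1490 ÷ 16 = 93 remainder 2 (2)
93 ÷ 16 = 5 remainder 13 (D)
5 ÷ 16 = 0 remainder 5 (5)
Reading remainders bottom-up:
= 0x5D21


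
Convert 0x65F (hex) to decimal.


Positional values:
Position 0: F × 16^0 = 15 × 1 = 15
Position 1: 5 × 16^1 = 5 × 16 = 80
Position 2: 6 × 16^2 = 6 × 256 = 1536
Sum = 15 + 80 + 1536
= 1631


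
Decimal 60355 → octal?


Divide by 8 repeatedly:
60355 ÷ 8 = 7544 remainder 3
7544 ÷ 8 = 943 remainder 0
943 ÷ 8 = 117 remainder 7
117 ÷ 8 = 14 remainder 5
14 ÷ 8 = 1 remainder 6
1 ÷ 8 = 0 remainder 1
Reading remainders bottom-up:
= 0o165703


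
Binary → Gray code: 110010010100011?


Binary: 110010010100011
Gray code: G = B XOR (B >> 1)
B >> 1 = 011001001010001
110010010100011 XOR 011001001010001:
  1 XOR 0 = 1
  1 XOR 1 = 0
  0 XOR 1 = 1
  0 XOR 0 = 0
  1 XOR 0 = 1
  0 XOR 1 = 1
  0 XOR 0 = 0
  1 XOR 0 = 1
  0 XOR 1 = 1
  1 XOR 0 = 1
  0 XOR 1 = 1
  0 XOR 0 = 0
  0 XOR 0 = 0
  1 XOR 0 = 1
  1 XOR 1 = 0
= 101011011110010


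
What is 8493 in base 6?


Divide by 6 repeatedly:
8493 ÷ 6 = 1415 remainder 3
1415 ÷ 6 = 235 remainder 5
235 ÷ 6 = 39 remainder 1
39 ÷ 6 = 6 remainder 3
6 ÷ 6 = 1 remainder 0
1 ÷ 6 = 0 remainder 1
Reading remainders bottom-up:
= 103153


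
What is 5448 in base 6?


Divide by 6 repeatedly:
5448 ÷ 6 = 908 remainder 0
908 ÷ 6 = 151 remainder 2
151 ÷ 6 = 25 remainder 1
25 ÷ 6 = 4 remainder 1
4 ÷ 6 = 0 remainder 4
Reading remainders bottom-up:
= 41120


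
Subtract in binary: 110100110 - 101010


Align and subtract column by column (LSB to MSB, borrowing when needed):
  110100110
- 000101010
  ---------
  col 0: (0 - 0 borrow-in) - 0 → 0 - 0 = 0, borrow out 0
  col 1: (1 - 0 borrow-in) - 1 → 1 - 1 = 0, borrow out 0
  col 2: (1 - 0 borrow-in) - 0 → 1 - 0 = 1, borrow out 0
  col 3: (0 - 0 borrow-in) - 1 → borrow from next column: (0+2) - 1 = 1, borrow out 1
  col 4: (0 - 1 borrow-in) - 0 → borrow from next column: (-1+2) - 0 = 1, borrow out 1
  col 5: (1 - 1 borrow-in) - 1 → borrow from next column: (0+2) - 1 = 1, borrow out 1
  col 6: (0 - 1 borrow-in) - 0 → borrow from next column: (-1+2) - 0 = 1, borrow out 1
  col 7: (1 - 1 borrow-in) - 0 → 0 - 0 = 0, borrow out 0
  col 8: (1 - 0 borrow-in) - 0 → 1 - 0 = 1, borrow out 0
Reading bits MSB→LSB: 101111100
Strip leading zeros: 101111100
= 101111100


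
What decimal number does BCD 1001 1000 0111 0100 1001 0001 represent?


Each 4-bit group → digit:
  1001 → 9
  1000 → 8
  0111 → 7
  0100 → 4
  1001 → 9
  0001 → 1
= 987491


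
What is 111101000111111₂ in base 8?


Group into 3-bit groups: 111101000111111
  111 = 7
  101 = 5
  000 = 0
  111 = 7
  111 = 7
= 0o75077


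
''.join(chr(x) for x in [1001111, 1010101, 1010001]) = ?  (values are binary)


Codes (binary): 1001111 1010101 1010001
Per-code ASCII lookup:
  1001111 = 79  (range 65-90: uppercase, 79 - 65 = 14) → 'O'
  1010101 = 85  (range 65-90: uppercase, 85 - 65 = 20) → 'U'
  1010001 = 81  (range 65-90: uppercase, 81 - 65 = 16) → 'Q'
= 'OUQ'


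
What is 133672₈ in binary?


Each octal digit → 3 binary bits:
  1 = 001
  3 = 011
  3 = 011
  6 = 110
  7 = 111
  2 = 010
Concatenate: 001 011 011 110 111 010
= 001011011110111010


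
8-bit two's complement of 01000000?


Original: 01000000
Step 1 - Invert all bits: 10111111
Step 2 - Add 1: 10111111 + 1
= 11000000 (represents -64)


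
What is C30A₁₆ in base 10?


Positional values:
Position 0: A × 16^0 = 10 × 1 = 10
Position 1: 0 × 16^1 = 0 × 16 = 0
Position 2: 3 × 16^2 = 3 × 256 = 768
Position 3: C × 16^3 = 12 × 4096 = 49152
Sum = 10 + 0 + 768 + 49152
= 49930


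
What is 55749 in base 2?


Divide by 2 repeatedly:
55749 ÷ 2 = 27874 remainder 1
27874 ÷ 2 = 13937 remainder 0
13937 ÷ 2 = 6968 remainder 1
6968 ÷ 2 = 3484 remainder 0
3484 ÷ 2 = 1742 remainder 0
1742 ÷ 2 = 871 remainder 0
871 ÷ 2 = 435 remainder 1
435 ÷ 2 = 217 remainder 1
217 ÷ 2 = 108 remainder 1
108 ÷ 2 = 54 remainder 0
54 ÷ 2 = 27 remainder 0
27 ÷ 2 = 13 remainder 1
13 ÷ 2 = 6 remainder 1
6 ÷ 2 = 3 remainder 0
3 ÷ 2 = 1 remainder 1
1 ÷ 2 = 0 remainder 1
Reading remainders bottom-up:
= 1101100111000101


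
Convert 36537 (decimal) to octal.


Divide by 8 repeatedly:
36537 ÷ 8 = 4567 remainder 1
4567 ÷ 8 = 570 remainder 7
570 ÷ 8 = 71 remainder 2
71 ÷ 8 = 8 remainder 7
8 ÷ 8 = 1 remainder 0
1 ÷ 8 = 0 remainder 1
Reading remainders bottom-up:
= 0o107271


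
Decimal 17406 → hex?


Divide by 16 repeatedly:
17406 ÷ 16 = 1087 remainder 14 (E)
1087 ÷ 16 = 67 remainder 15 (F)
67 ÷ 16 = 4 remainder 3 (3)
4 ÷ 16 = 0 remainder 4 (4)
Reading remainders bottom-up:
= 0x43FE


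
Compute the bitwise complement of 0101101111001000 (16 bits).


Original: 0101101111001000
Invert all bits:
  bit 0: 0 → 1
  bit 1: 1 → 0
  bit 2: 0 → 1
  bit 3: 1 → 0
  bit 4: 1 → 0
  bit 5: 0 → 1
  bit 6: 1 → 0
  bit 7: 1 → 0
  bit 8: 1 → 0
  bit 9: 1 → 0
  bit 10: 0 → 1
  bit 11: 0 → 1
  bit 12: 1 → 0
  bit 13: 0 → 1
  bit 14: 0 → 1
  bit 15: 0 → 1
= 1010010000110111


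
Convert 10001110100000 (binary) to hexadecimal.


Group into 4-bit nibbles: 0010001110100000
  0010 = 2
  0011 = 3
  1010 = A
  0000 = 0
= 0x23A0


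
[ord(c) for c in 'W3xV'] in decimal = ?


String: 'W3xV'  (4 characters)
Per-character ASCII lookup:
  'W': uppercase starts at 65: 'W' = 65 + 22 = 87
  '3': digits start at 48: '3' = 48 + 3 = 51
  'x': lowercase starts at 97: 'x' = 97 + 23 = 120
  'V': uppercase starts at 65: 'V' = 65 + 21 = 86
= 87 51 120 86


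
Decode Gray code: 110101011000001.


Gray code: 110101011000001
MSB stays the same: 1
Each subsequent bit = prev_binary XOR current_gray:
  B[1] = 1 XOR 1 = 0
  B[2] = 0 XOR 0 = 0
  B[3] = 0 XOR 1 = 1
  B[4] = 1 XOR 0 = 1
  B[5] = 1 XOR 1 = 0
  B[6] = 0 XOR 0 = 0
  B[7] = 0 XOR 1 = 1
  B[8] = 1 XOR 1 = 0
  B[9] = 0 XOR 0 = 0
  B[10] = 0 XOR 0 = 0
  B[11] = 0 XOR 0 = 0
  B[12] = 0 XOR 0 = 0
  B[13] = 0 XOR 0 = 0
  B[14] = 0 XOR 1 = 1
= 100110010000001 (19585 decimal)


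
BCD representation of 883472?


Each digit → 4-bit binary:
  8 → 1000
  8 → 1000
  3 → 0011
  4 → 0100
  7 → 0111
  2 → 0010
= 1000 1000 0011 0100 0111 0010


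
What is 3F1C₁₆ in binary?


Each hex digit → 4 binary bits:
  3 = 0011
  F = 1111
  1 = 0001
  C = 1100
Concatenate: 0011 1111 0001 1100
= 0011111100011100


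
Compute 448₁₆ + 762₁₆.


Align and add column by column (LSB to MSB, each column mod 16 with carry):
  0448
+ 0762
  ----
  col 0: 8(8) + 2(2) + 0 (carry in) = 10 → A(10), carry out 0
  col 1: 4(4) + 6(6) + 0 (carry in) = 10 → A(10), carry out 0
  col 2: 4(4) + 7(7) + 0 (carry in) = 11 → B(11), carry out 0
  col 3: 0(0) + 0(0) + 0 (carry in) = 0 → 0(0), carry out 0
Reading digits MSB→LSB: 0BAA
Strip leading zeros: BAA
= 0xBAA


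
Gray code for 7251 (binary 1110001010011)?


Binary: 1110001010011
Gray code: G = B XOR (B >> 1)
B >> 1 = 0111000101001
1110001010011 XOR 0111000101001:
  1 XOR 0 = 1
  1 XOR 1 = 0
  1 XOR 1 = 0
  0 XOR 1 = 1
  0 XOR 0 = 0
  0 XOR 0 = 0
  1 XOR 0 = 1
  0 XOR 1 = 1
  1 XOR 0 = 1
  0 XOR 1 = 1
  0 XOR 0 = 0
  1 XOR 0 = 1
  1 XOR 1 = 0
= 1001001111010


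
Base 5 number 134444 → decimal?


Positional values (base 5):
  4 × 5^0 = 4 × 1 = 4
  4 × 5^1 = 4 × 5 = 20
  4 × 5^2 = 4 × 25 = 100
  4 × 5^3 = 4 × 125 = 500
  3 × 5^4 = 3 × 625 = 1875
  1 × 5^5 = 1 × 3125 = 3125
Sum = 4 + 20 + 100 + 500 + 1875 + 3125
= 5624


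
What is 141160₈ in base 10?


Positional values:
Position 0: 0 × 8^0 = 0
Position 1: 6 × 8^1 = 48
Position 2: 1 × 8^2 = 64
Position 3: 1 × 8^3 = 512
Position 4: 4 × 8^4 = 16384
Position 5: 1 × 8^5 = 32768
Sum = 0 + 48 + 64 + 512 + 16384 + 32768
= 49776


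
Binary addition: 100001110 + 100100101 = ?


Align and add column by column (LSB to MSB, carry propagating):
  0100001110
+ 0100100101
  ----------
  col 0: 0 + 1 + 0 (carry in) = 1 → bit 1, carry out 0
  col 1: 1 + 0 + 0 (carry in) = 1 → bit 1, carry out 0
  col 2: 1 + 1 + 0 (carry in) = 2 → bit 0, carry out 1
  col 3: 1 + 0 + 1 (carry in) = 2 → bit 0, carry out 1
  col 4: 0 + 0 + 1 (carry in) = 1 → bit 1, carry out 0
  col 5: 0 + 1 + 0 (carry in) = 1 → bit 1, carry out 0
  col 6: 0 + 0 + 0 (carry in) = 0 → bit 0, carry out 0
  col 7: 0 + 0 + 0 (carry in) = 0 → bit 0, carry out 0
  col 8: 1 + 1 + 0 (carry in) = 2 → bit 0, carry out 1
  col 9: 0 + 0 + 1 (carry in) = 1 → bit 1, carry out 0
Reading bits MSB→LSB: 1000110011
Strip leading zeros: 1000110011
= 1000110011


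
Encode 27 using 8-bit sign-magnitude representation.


Sign bit: 0 (positive)
Magnitude: 27 = 0011011
= 00011011


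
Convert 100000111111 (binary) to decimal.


Positional values:
Bit 0: 1 × 2^0 = 1
Bit 1: 1 × 2^1 = 2
Bit 2: 1 × 2^2 = 4
Bit 3: 1 × 2^3 = 8
Bit 4: 1 × 2^4 = 16
Bit 5: 1 × 2^5 = 32
Bit 11: 1 × 2^11 = 2048
Sum = 1 + 2 + 4 + 8 + 16 + 32 + 2048
= 2111


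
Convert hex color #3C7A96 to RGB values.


Hex: #3C7A96
R = 3C₁₆ = 60
G = 7A₁₆ = 122
B = 96₁₆ = 150
= RGB(60, 122, 150)


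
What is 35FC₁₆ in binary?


Each hex digit → 4 binary bits:
  3 = 0011
  5 = 0101
  F = 1111
  C = 1100
Concatenate: 0011 0101 1111 1100
= 0011010111111100


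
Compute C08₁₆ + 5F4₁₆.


Align and add column by column (LSB to MSB, each column mod 16 with carry):
  0C08
+ 05F4
  ----
  col 0: 8(8) + 4(4) + 0 (carry in) = 12 → C(12), carry out 0
  col 1: 0(0) + F(15) + 0 (carry in) = 15 → F(15), carry out 0
  col 2: C(12) + 5(5) + 0 (carry in) = 17 → 1(1), carry out 1
  col 3: 0(0) + 0(0) + 1 (carry in) = 1 → 1(1), carry out 0
Reading digits MSB→LSB: 11FC
Strip leading zeros: 11FC
= 0x11FC


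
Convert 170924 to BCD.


Each digit → 4-bit binary:
  1 → 0001
  7 → 0111
  0 → 0000
  9 → 1001
  2 → 0010
  4 → 0100
= 0001 0111 0000 1001 0010 0100


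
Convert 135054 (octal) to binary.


Each octal digit → 3 binary bits:
  1 = 001
  3 = 011
  5 = 101
  0 = 000
  5 = 101
  4 = 100
Concatenate: 001 011 101 000 101 100
= 001011101000101100


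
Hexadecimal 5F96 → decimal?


Positional values:
Position 0: 6 × 16^0 = 6 × 1 = 6
Position 1: 9 × 16^1 = 9 × 16 = 144
Position 2: F × 16^2 = 15 × 256 = 3840
Position 3: 5 × 16^3 = 5 × 4096 = 20480
Sum = 6 + 144 + 3840 + 20480
= 24470


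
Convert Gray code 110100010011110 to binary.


Gray code: 110100010011110
MSB stays the same: 1
Each subsequent bit = prev_binary XOR current_gray:
  B[1] = 1 XOR 1 = 0
  B[2] = 0 XOR 0 = 0
  B[3] = 0 XOR 1 = 1
  B[4] = 1 XOR 0 = 1
  B[5] = 1 XOR 0 = 1
  B[6] = 1 XOR 0 = 1
  B[7] = 1 XOR 1 = 0
  B[8] = 0 XOR 0 = 0
  B[9] = 0 XOR 0 = 0
  B[10] = 0 XOR 1 = 1
  B[11] = 1 XOR 1 = 0
  B[12] = 0 XOR 1 = 1
  B[13] = 1 XOR 1 = 0
  B[14] = 0 XOR 0 = 0
= 100111100010100 (20244 decimal)


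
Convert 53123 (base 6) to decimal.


Positional values (base 6):
  3 × 6^0 = 3 × 1 = 3
  2 × 6^1 = 2 × 6 = 12
  1 × 6^2 = 1 × 36 = 36
  3 × 6^3 = 3 × 216 = 648
  5 × 6^4 = 5 × 1296 = 6480
Sum = 3 + 12 + 36 + 648 + 6480
= 7179


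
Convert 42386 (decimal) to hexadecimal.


Divide by 16 repeatedly:
42386 ÷ 16 = 2649 remainder 2 (2)
2649 ÷ 16 = 165 remainder 9 (9)
165 ÷ 16 = 10 remainder 5 (5)
10 ÷ 16 = 0 remainder 10 (A)
Reading remainders bottom-up:
= 0xA592


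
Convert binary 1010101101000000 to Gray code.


Binary: 1010101101000000
Gray code: G = B XOR (B >> 1)
B >> 1 = 0101010110100000
1010101101000000 XOR 0101010110100000:
  1 XOR 0 = 1
  0 XOR 1 = 1
  1 XOR 0 = 1
  0 XOR 1 = 1
  1 XOR 0 = 1
  0 XOR 1 = 1
  1 XOR 0 = 1
  1 XOR 1 = 0
  0 XOR 1 = 1
  1 XOR 0 = 1
  0 XOR 1 = 1
  0 XOR 0 = 0
  0 XOR 0 = 0
  0 XOR 0 = 0
  0 XOR 0 = 0
  0 XOR 0 = 0
= 1111111011100000


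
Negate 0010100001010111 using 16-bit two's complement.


Original: 0010100001010111
Step 1 - Invert all bits: 1101011110101000
Step 2 - Add 1: 1101011110101000 + 1
= 1101011110101001 (represents -10327)


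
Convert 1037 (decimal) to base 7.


Divide by 7 repeatedly:
1037 ÷ 7 = 148 remainder 1
148 ÷ 7 = 21 remainder 1
21 ÷ 7 = 3 remainder 0
3 ÷ 7 = 0 remainder 3
Reading remainders bottom-up:
= 3011


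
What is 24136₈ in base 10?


Positional values:
Position 0: 6 × 8^0 = 6
Position 1: 3 × 8^1 = 24
Position 2: 1 × 8^2 = 64
Position 3: 4 × 8^3 = 2048
Position 4: 2 × 8^4 = 8192
Sum = 6 + 24 + 64 + 2048 + 8192
= 10334


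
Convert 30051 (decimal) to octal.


Divide by 8 repeatedly:
30051 ÷ 8 = 3756 remainder 3
3756 ÷ 8 = 469 remainder 4
469 ÷ 8 = 58 remainder 5
58 ÷ 8 = 7 remainder 2
7 ÷ 8 = 0 remainder 7
Reading remainders bottom-up:
= 0o72543


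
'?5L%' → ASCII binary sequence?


String: '?5L%'  (4 characters)
Per-character ASCII lookup:
  '?': special character: '?' = 63 → 111111
  '5': digits start at 48: '5' = 48 + 5 = 53 → 110101
  'L': uppercase starts at 65: 'L' = 65 + 11 = 76 → 1001100
  '%': special character: '%' = 37 → 100101
= 111111 110101 1001100 100101


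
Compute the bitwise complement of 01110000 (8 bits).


Original: 01110000
Invert all bits:
  bit 0: 0 → 1
  bit 1: 1 → 0
  bit 2: 1 → 0
  bit 3: 1 → 0
  bit 4: 0 → 1
  bit 5: 0 → 1
  bit 6: 0 → 1
  bit 7: 0 → 1
= 10001111


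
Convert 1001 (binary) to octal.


Group into 3-bit groups: 001001
  001 = 1
  001 = 1
= 0o11


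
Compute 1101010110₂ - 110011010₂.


Align and subtract column by column (LSB to MSB, borrowing when needed):
  1101010110
- 0110011010
  ----------
  col 0: (0 - 0 borrow-in) - 0 → 0 - 0 = 0, borrow out 0
  col 1: (1 - 0 borrow-in) - 1 → 1 - 1 = 0, borrow out 0
  col 2: (1 - 0 borrow-in) - 0 → 1 - 0 = 1, borrow out 0
  col 3: (0 - 0 borrow-in) - 1 → borrow from next column: (0+2) - 1 = 1, borrow out 1
  col 4: (1 - 1 borrow-in) - 1 → borrow from next column: (0+2) - 1 = 1, borrow out 1
  col 5: (0 - 1 borrow-in) - 0 → borrow from next column: (-1+2) - 0 = 1, borrow out 1
  col 6: (1 - 1 borrow-in) - 0 → 0 - 0 = 0, borrow out 0
  col 7: (0 - 0 borrow-in) - 1 → borrow from next column: (0+2) - 1 = 1, borrow out 1
  col 8: (1 - 1 borrow-in) - 1 → borrow from next column: (0+2) - 1 = 1, borrow out 1
  col 9: (1 - 1 borrow-in) - 0 → 0 - 0 = 0, borrow out 0
Reading bits MSB→LSB: 0110111100
Strip leading zeros: 110111100
= 110111100


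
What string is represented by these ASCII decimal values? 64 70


Codes (decimal): 64 70
Per-code ASCII lookup:
  64  (special character) → '@'
  70  (range 65-90: uppercase, 70 - 65 = 5) → 'F'
= '@F'


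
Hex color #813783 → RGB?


Hex: #813783
R = 81₁₆ = 129
G = 37₁₆ = 55
B = 83₁₆ = 131
= RGB(129, 55, 131)


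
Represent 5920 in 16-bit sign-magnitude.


Sign bit: 0 (positive)
Magnitude: 5920 = 001011100100000
= 0001011100100000


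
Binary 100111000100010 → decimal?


Positional values:
Bit 1: 1 × 2^1 = 2
Bit 5: 1 × 2^5 = 32
Bit 9: 1 × 2^9 = 512
Bit 10: 1 × 2^10 = 1024
Bit 11: 1 × 2^11 = 2048
Bit 14: 1 × 2^14 = 16384
Sum = 2 + 32 + 512 + 1024 + 2048 + 16384
= 20002


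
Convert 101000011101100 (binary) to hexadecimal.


Group into 4-bit nibbles: 0101000011101100
  0101 = 5
  0000 = 0
  1110 = E
  1100 = C
= 0x50EC


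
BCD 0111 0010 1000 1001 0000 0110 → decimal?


Each 4-bit group → digit:
  0111 → 7
  0010 → 2
  1000 → 8
  1001 → 9
  0000 → 0
  0110 → 6
= 728906


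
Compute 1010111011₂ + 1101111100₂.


Align and add column by column (LSB to MSB, carry propagating):
  01010111011
+ 01101111100
  -----------
  col 0: 1 + 0 + 0 (carry in) = 1 → bit 1, carry out 0
  col 1: 1 + 0 + 0 (carry in) = 1 → bit 1, carry out 0
  col 2: 0 + 1 + 0 (carry in) = 1 → bit 1, carry out 0
  col 3: 1 + 1 + 0 (carry in) = 2 → bit 0, carry out 1
  col 4: 1 + 1 + 1 (carry in) = 3 → bit 1, carry out 1
  col 5: 1 + 1 + 1 (carry in) = 3 → bit 1, carry out 1
  col 6: 0 + 1 + 1 (carry in) = 2 → bit 0, carry out 1
  col 7: 1 + 0 + 1 (carry in) = 2 → bit 0, carry out 1
  col 8: 0 + 1 + 1 (carry in) = 2 → bit 0, carry out 1
  col 9: 1 + 1 + 1 (carry in) = 3 → bit 1, carry out 1
  col 10: 0 + 0 + 1 (carry in) = 1 → bit 1, carry out 0
Reading bits MSB→LSB: 11000110111
Strip leading zeros: 11000110111
= 11000110111


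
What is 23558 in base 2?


Divide by 2 repeatedly:
23558 ÷ 2 = 11779 remainder 0
11779 ÷ 2 = 5889 remainder 1
5889 ÷ 2 = 2944 remainder 1
2944 ÷ 2 = 1472 remainder 0
1472 ÷ 2 = 736 remainder 0
736 ÷ 2 = 368 remainder 0
368 ÷ 2 = 184 remainder 0
184 ÷ 2 = 92 remainder 0
92 ÷ 2 = 46 remainder 0
46 ÷ 2 = 23 remainder 0
23 ÷ 2 = 11 remainder 1
11 ÷ 2 = 5 remainder 1
5 ÷ 2 = 2 remainder 1
2 ÷ 2 = 1 remainder 0
1 ÷ 2 = 0 remainder 1
Reading remainders bottom-up:
= 101110000000110


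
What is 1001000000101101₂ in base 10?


Positional values:
Bit 0: 1 × 2^0 = 1
Bit 2: 1 × 2^2 = 4
Bit 3: 1 × 2^3 = 8
Bit 5: 1 × 2^5 = 32
Bit 12: 1 × 2^12 = 4096
Bit 15: 1 × 2^15 = 32768
Sum = 1 + 4 + 8 + 32 + 4096 + 32768
= 36909


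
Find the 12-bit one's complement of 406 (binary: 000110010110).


Original: 000110010110
Invert all bits:
  bit 0: 0 → 1
  bit 1: 0 → 1
  bit 2: 0 → 1
  bit 3: 1 → 0
  bit 4: 1 → 0
  bit 5: 0 → 1
  bit 6: 0 → 1
  bit 7: 1 → 0
  bit 8: 0 → 1
  bit 9: 1 → 0
  bit 10: 1 → 0
  bit 11: 0 → 1
= 111001101001


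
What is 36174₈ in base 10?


Positional values:
Position 0: 4 × 8^0 = 4
Position 1: 7 × 8^1 = 56
Position 2: 1 × 8^2 = 64
Position 3: 6 × 8^3 = 3072
Position 4: 3 × 8^4 = 12288
Sum = 4 + 56 + 64 + 3072 + 12288
= 15484


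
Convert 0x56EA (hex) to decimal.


Positional values:
Position 0: A × 16^0 = 10 × 1 = 10
Position 1: E × 16^1 = 14 × 16 = 224
Position 2: 6 × 16^2 = 6 × 256 = 1536
Position 3: 5 × 16^3 = 5 × 4096 = 20480
Sum = 10 + 224 + 1536 + 20480
= 22250


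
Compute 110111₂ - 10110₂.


Align and subtract column by column (LSB to MSB, borrowing when needed):
  110111
- 010110
  ------
  col 0: (1 - 0 borrow-in) - 0 → 1 - 0 = 1, borrow out 0
  col 1: (1 - 0 borrow-in) - 1 → 1 - 1 = 0, borrow out 0
  col 2: (1 - 0 borrow-in) - 1 → 1 - 1 = 0, borrow out 0
  col 3: (0 - 0 borrow-in) - 0 → 0 - 0 = 0, borrow out 0
  col 4: (1 - 0 borrow-in) - 1 → 1 - 1 = 0, borrow out 0
  col 5: (1 - 0 borrow-in) - 0 → 1 - 0 = 1, borrow out 0
Reading bits MSB→LSB: 100001
Strip leading zeros: 100001
= 100001


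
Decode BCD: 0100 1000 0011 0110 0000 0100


Each 4-bit group → digit:
  0100 → 4
  1000 → 8
  0011 → 3
  0110 → 6
  0000 → 0
  0100 → 4
= 483604


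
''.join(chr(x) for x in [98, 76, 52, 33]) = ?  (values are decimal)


Codes (decimal): 98 76 52 33
Per-code ASCII lookup:
  98  (range 97-122: lowercase, 98 - 97 = 1) → 'b'
  76  (range 65-90: uppercase, 76 - 65 = 11) → 'L'
  52  (range 48-57: digits, 52 - 48 = 4) → '4'
  33  (special character) → '!'
= 'bL4!'


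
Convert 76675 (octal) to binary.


Each octal digit → 3 binary bits:
  7 = 111
  6 = 110
  6 = 110
  7 = 111
  5 = 101
Concatenate: 111 110 110 111 101
= 111110110111101


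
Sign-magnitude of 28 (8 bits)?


Sign bit: 0 (positive)
Magnitude: 28 = 0011100
= 00011100


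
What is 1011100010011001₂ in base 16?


Group into 4-bit nibbles: 1011100010011001
  1011 = B
  1000 = 8
  1001 = 9
  1001 = 9
= 0xB899


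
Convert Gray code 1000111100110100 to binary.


Gray code: 1000111100110100
MSB stays the same: 1
Each subsequent bit = prev_binary XOR current_gray:
  B[1] = 1 XOR 0 = 1
  B[2] = 1 XOR 0 = 1
  B[3] = 1 XOR 0 = 1
  B[4] = 1 XOR 1 = 0
  B[5] = 0 XOR 1 = 1
  B[6] = 1 XOR 1 = 0
  B[7] = 0 XOR 1 = 1
  B[8] = 1 XOR 0 = 1
  B[9] = 1 XOR 0 = 1
  B[10] = 1 XOR 1 = 0
  B[11] = 0 XOR 1 = 1
  B[12] = 1 XOR 0 = 1
  B[13] = 1 XOR 1 = 0
  B[14] = 0 XOR 0 = 0
  B[15] = 0 XOR 0 = 0
= 1111010111011000 (62936 decimal)


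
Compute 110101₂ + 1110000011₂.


Align and add column by column (LSB to MSB, carry propagating):
  00000110101
+ 01110000011
  -----------
  col 0: 1 + 1 + 0 (carry in) = 2 → bit 0, carry out 1
  col 1: 0 + 1 + 1 (carry in) = 2 → bit 0, carry out 1
  col 2: 1 + 0 + 1 (carry in) = 2 → bit 0, carry out 1
  col 3: 0 + 0 + 1 (carry in) = 1 → bit 1, carry out 0
  col 4: 1 + 0 + 0 (carry in) = 1 → bit 1, carry out 0
  col 5: 1 + 0 + 0 (carry in) = 1 → bit 1, carry out 0
  col 6: 0 + 0 + 0 (carry in) = 0 → bit 0, carry out 0
  col 7: 0 + 1 + 0 (carry in) = 1 → bit 1, carry out 0
  col 8: 0 + 1 + 0 (carry in) = 1 → bit 1, carry out 0
  col 9: 0 + 1 + 0 (carry in) = 1 → bit 1, carry out 0
  col 10: 0 + 0 + 0 (carry in) = 0 → bit 0, carry out 0
Reading bits MSB→LSB: 01110111000
Strip leading zeros: 1110111000
= 1110111000


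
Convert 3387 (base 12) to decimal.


Positional values (base 12):
  7 × 12^0 = 7 × 1 = 7
  8 × 12^1 = 8 × 12 = 96
  3 × 12^2 = 3 × 144 = 432
  3 × 12^3 = 3 × 1728 = 5184
Sum = 7 + 96 + 432 + 5184
= 5719


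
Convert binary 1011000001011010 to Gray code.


Binary: 1011000001011010
Gray code: G = B XOR (B >> 1)
B >> 1 = 0101100000101101
1011000001011010 XOR 0101100000101101:
  1 XOR 0 = 1
  0 XOR 1 = 1
  1 XOR 0 = 1
  1 XOR 1 = 0
  0 XOR 1 = 1
  0 XOR 0 = 0
  0 XOR 0 = 0
  0 XOR 0 = 0
  0 XOR 0 = 0
  1 XOR 0 = 1
  0 XOR 1 = 1
  1 XOR 0 = 1
  1 XOR 1 = 0
  0 XOR 1 = 1
  1 XOR 0 = 1
  0 XOR 1 = 1
= 1110100001110111


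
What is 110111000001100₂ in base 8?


Group into 3-bit groups: 110111000001100
  110 = 6
  111 = 7
  000 = 0
  001 = 1
  100 = 4
= 0o67014


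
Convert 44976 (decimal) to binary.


Divide by 2 repeatedly:
44976 ÷ 2 = 22488 remainder 0
22488 ÷ 2 = 11244 remainder 0
11244 ÷ 2 = 5622 remainder 0
5622 ÷ 2 = 2811 remainder 0
2811 ÷ 2 = 1405 remainder 1
1405 ÷ 2 = 702 remainder 1
702 ÷ 2 = 351 remainder 0
351 ÷ 2 = 175 remainder 1
175 ÷ 2 = 87 remainder 1
87 ÷ 2 = 43 remainder 1
43 ÷ 2 = 21 remainder 1
21 ÷ 2 = 10 remainder 1
10 ÷ 2 = 5 remainder 0
5 ÷ 2 = 2 remainder 1
2 ÷ 2 = 1 remainder 0
1 ÷ 2 = 0 remainder 1
Reading remainders bottom-up:
= 1010111110110000


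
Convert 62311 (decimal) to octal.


Divide by 8 repeatedly:
62311 ÷ 8 = 7788 remainder 7
7788 ÷ 8 = 973 remainder 4
973 ÷ 8 = 121 remainder 5
121 ÷ 8 = 15 remainder 1
15 ÷ 8 = 1 remainder 7
1 ÷ 8 = 0 remainder 1
Reading remainders bottom-up:
= 0o171547


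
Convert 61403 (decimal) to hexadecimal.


Divide by 16 repeatedly:
61403 ÷ 16 = 3837 remainder 11 (B)
3837 ÷ 16 = 239 remainder 13 (D)
239 ÷ 16 = 14 remainder 15 (F)
14 ÷ 16 = 0 remainder 14 (E)
Reading remainders bottom-up:
= 0xEFDB


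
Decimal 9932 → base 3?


Divide by 3 repeatedly:
9932 ÷ 3 = 3310 remainder 2
3310 ÷ 3 = 1103 remainder 1
1103 ÷ 3 = 367 remainder 2
367 ÷ 3 = 122 remainder 1
122 ÷ 3 = 40 remainder 2
40 ÷ 3 = 13 remainder 1
13 ÷ 3 = 4 remainder 1
4 ÷ 3 = 1 remainder 1
1 ÷ 3 = 0 remainder 1
Reading remainders bottom-up:
= 111121212


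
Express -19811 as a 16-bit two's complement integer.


Original: 0100110101100011
Step 1 - Invert all bits: 1011001010011100
Step 2 - Add 1: 1011001010011100 + 1
= 1011001010011101 (represents -19811)


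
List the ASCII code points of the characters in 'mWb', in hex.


String: 'mWb'  (3 characters)
Per-character ASCII lookup:
  'm': lowercase starts at 97: 'm' = 97 + 12 = 109 → 0x6D
  'W': uppercase starts at 65: 'W' = 65 + 22 = 87 → 0x57
  'b': lowercase starts at 97: 'b' = 97 + 1 = 98 → 0x62
= 0x6D 0x57 0x62


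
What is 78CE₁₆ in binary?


Each hex digit → 4 binary bits:
  7 = 0111
  8 = 1000
  C = 1100
  E = 1110
Concatenate: 0111 1000 1100 1110
= 0111100011001110


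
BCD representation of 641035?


Each digit → 4-bit binary:
  6 → 0110
  4 → 0100
  1 → 0001
  0 → 0000
  3 → 0011
  5 → 0101
= 0110 0100 0001 0000 0011 0101


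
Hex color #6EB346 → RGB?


Hex: #6EB346
R = 6E₁₆ = 110
G = B3₁₆ = 179
B = 46₁₆ = 70
= RGB(110, 179, 70)


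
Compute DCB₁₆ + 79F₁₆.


Align and add column by column (LSB to MSB, each column mod 16 with carry):
  0DCB
+ 079F
  ----
  col 0: B(11) + F(15) + 0 (carry in) = 26 → A(10), carry out 1
  col 1: C(12) + 9(9) + 1 (carry in) = 22 → 6(6), carry out 1
  col 2: D(13) + 7(7) + 1 (carry in) = 21 → 5(5), carry out 1
  col 3: 0(0) + 0(0) + 1 (carry in) = 1 → 1(1), carry out 0
Reading digits MSB→LSB: 156A
Strip leading zeros: 156A
= 0x156A


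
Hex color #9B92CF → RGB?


Hex: #9B92CF
R = 9B₁₆ = 155
G = 92₁₆ = 146
B = CF₁₆ = 207
= RGB(155, 146, 207)


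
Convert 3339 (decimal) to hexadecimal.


Divide by 16 repeatedly:
3339 ÷ 16 = 208 remainder 11 (B)
208 ÷ 16 = 13 remainder 0 (0)
13 ÷ 16 = 0 remainder 13 (D)
Reading remainders bottom-up:
= 0xD0B


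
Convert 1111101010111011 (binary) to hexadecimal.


Group into 4-bit nibbles: 1111101010111011
  1111 = F
  1010 = A
  1011 = B
  1011 = B
= 0xFABB


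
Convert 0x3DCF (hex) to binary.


Each hex digit → 4 binary bits:
  3 = 0011
  D = 1101
  C = 1100
  F = 1111
Concatenate: 0011 1101 1100 1111
= 0011110111001111


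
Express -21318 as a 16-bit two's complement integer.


Original: 0101001101000110
Step 1 - Invert all bits: 1010110010111001
Step 2 - Add 1: 1010110010111001 + 1
= 1010110010111010 (represents -21318)


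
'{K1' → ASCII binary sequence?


String: '{K1'  (3 characters)
Per-character ASCII lookup:
  '{': special character: '{' = 123 → 1111011
  'K': uppercase starts at 65: 'K' = 65 + 10 = 75 → 1001011
  '1': digits start at 48: '1' = 48 + 1 = 49 → 110001
= 1111011 1001011 110001


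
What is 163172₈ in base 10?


Positional values:
Position 0: 2 × 8^0 = 2
Position 1: 7 × 8^1 = 56
Position 2: 1 × 8^2 = 64
Position 3: 3 × 8^3 = 1536
Position 4: 6 × 8^4 = 24576
Position 5: 1 × 8^5 = 32768
Sum = 2 + 56 + 64 + 1536 + 24576 + 32768
= 59002


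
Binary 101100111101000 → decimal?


Positional values:
Bit 3: 1 × 2^3 = 8
Bit 5: 1 × 2^5 = 32
Bit 6: 1 × 2^6 = 64
Bit 7: 1 × 2^7 = 128
Bit 8: 1 × 2^8 = 256
Bit 11: 1 × 2^11 = 2048
Bit 12: 1 × 2^12 = 4096
Bit 14: 1 × 2^14 = 16384
Sum = 8 + 32 + 64 + 128 + 256 + 2048 + 4096 + 16384
= 23016


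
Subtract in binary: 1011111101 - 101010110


Align and subtract column by column (LSB to MSB, borrowing when needed):
  1011111101
- 0101010110
  ----------
  col 0: (1 - 0 borrow-in) - 0 → 1 - 0 = 1, borrow out 0
  col 1: (0 - 0 borrow-in) - 1 → borrow from next column: (0+2) - 1 = 1, borrow out 1
  col 2: (1 - 1 borrow-in) - 1 → borrow from next column: (0+2) - 1 = 1, borrow out 1
  col 3: (1 - 1 borrow-in) - 0 → 0 - 0 = 0, borrow out 0
  col 4: (1 - 0 borrow-in) - 1 → 1 - 1 = 0, borrow out 0
  col 5: (1 - 0 borrow-in) - 0 → 1 - 0 = 1, borrow out 0
  col 6: (1 - 0 borrow-in) - 1 → 1 - 1 = 0, borrow out 0
  col 7: (1 - 0 borrow-in) - 0 → 1 - 0 = 1, borrow out 0
  col 8: (0 - 0 borrow-in) - 1 → borrow from next column: (0+2) - 1 = 1, borrow out 1
  col 9: (1 - 1 borrow-in) - 0 → 0 - 0 = 0, borrow out 0
Reading bits MSB→LSB: 0110100111
Strip leading zeros: 110100111
= 110100111


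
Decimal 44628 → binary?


Divide by 2 repeatedly:
44628 ÷ 2 = 22314 remainder 0
22314 ÷ 2 = 11157 remainder 0
11157 ÷ 2 = 5578 remainder 1
5578 ÷ 2 = 2789 remainder 0
2789 ÷ 2 = 1394 remainder 1
1394 ÷ 2 = 697 remainder 0
697 ÷ 2 = 348 remainder 1
348 ÷ 2 = 174 remainder 0
174 ÷ 2 = 87 remainder 0
87 ÷ 2 = 43 remainder 1
43 ÷ 2 = 21 remainder 1
21 ÷ 2 = 10 remainder 1
10 ÷ 2 = 5 remainder 0
5 ÷ 2 = 2 remainder 1
2 ÷ 2 = 1 remainder 0
1 ÷ 2 = 0 remainder 1
Reading remainders bottom-up:
= 1010111001010100


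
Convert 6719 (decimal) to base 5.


Divide by 5 repeatedly:
6719 ÷ 5 = 1343 remainder 4
1343 ÷ 5 = 268 remainder 3
268 ÷ 5 = 53 remainder 3
53 ÷ 5 = 10 remainder 3
10 ÷ 5 = 2 remainder 0
2 ÷ 5 = 0 remainder 2
Reading remainders bottom-up:
= 203334


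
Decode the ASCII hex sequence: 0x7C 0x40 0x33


Codes (hex): 0x7C 0x40 0x33
Per-code ASCII lookup:
  0x7C = 124  (special character) → '|'
  0x40 = 64  (special character) → '@'
  0x33 = 51  (range 48-57: digits, 51 - 48 = 3) → '3'
= '|@3'


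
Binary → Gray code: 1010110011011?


Binary: 1010110011011
Gray code: G = B XOR (B >> 1)
B >> 1 = 0101011001101
1010110011011 XOR 0101011001101:
  1 XOR 0 = 1
  0 XOR 1 = 1
  1 XOR 0 = 1
  0 XOR 1 = 1
  1 XOR 0 = 1
  1 XOR 1 = 0
  0 XOR 1 = 1
  0 XOR 0 = 0
  1 XOR 0 = 1
  1 XOR 1 = 0
  0 XOR 1 = 1
  1 XOR 0 = 1
  1 XOR 1 = 0
= 1111101010110


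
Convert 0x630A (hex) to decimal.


Positional values:
Position 0: A × 16^0 = 10 × 1 = 10
Position 1: 0 × 16^1 = 0 × 16 = 0
Position 2: 3 × 16^2 = 3 × 256 = 768
Position 3: 6 × 16^3 = 6 × 4096 = 24576
Sum = 10 + 0 + 768 + 24576
= 25354


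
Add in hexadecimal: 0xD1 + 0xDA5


Align and add column by column (LSB to MSB, each column mod 16 with carry):
  00D1
+ 0DA5
  ----
  col 0: 1(1) + 5(5) + 0 (carry in) = 6 → 6(6), carry out 0
  col 1: D(13) + A(10) + 0 (carry in) = 23 → 7(7), carry out 1
  col 2: 0(0) + D(13) + 1 (carry in) = 14 → E(14), carry out 0
  col 3: 0(0) + 0(0) + 0 (carry in) = 0 → 0(0), carry out 0
Reading digits MSB→LSB: 0E76
Strip leading zeros: E76
= 0xE76


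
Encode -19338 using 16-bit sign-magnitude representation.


Sign bit: 1 (negative)
Magnitude: 19338 = 100101110001010
= 1100101110001010


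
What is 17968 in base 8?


Divide by 8 repeatedly:
17968 ÷ 8 = 2246 remainder 0
2246 ÷ 8 = 280 remainder 6
280 ÷ 8 = 35 remainder 0
35 ÷ 8 = 4 remainder 3
4 ÷ 8 = 0 remainder 4
Reading remainders bottom-up:
= 0o43060


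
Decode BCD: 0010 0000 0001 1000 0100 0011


Each 4-bit group → digit:
  0010 → 2
  0000 → 0
  0001 → 1
  1000 → 8
  0100 → 4
  0011 → 3
= 201843


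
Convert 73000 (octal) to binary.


Each octal digit → 3 binary bits:
  7 = 111
  3 = 011
  0 = 000
  0 = 000
  0 = 000
Concatenate: 111 011 000 000 000
= 111011000000000


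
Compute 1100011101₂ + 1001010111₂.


Align and add column by column (LSB to MSB, carry propagating):
  01100011101
+ 01001010111
  -----------
  col 0: 1 + 1 + 0 (carry in) = 2 → bit 0, carry out 1
  col 1: 0 + 1 + 1 (carry in) = 2 → bit 0, carry out 1
  col 2: 1 + 1 + 1 (carry in) = 3 → bit 1, carry out 1
  col 3: 1 + 0 + 1 (carry in) = 2 → bit 0, carry out 1
  col 4: 1 + 1 + 1 (carry in) = 3 → bit 1, carry out 1
  col 5: 0 + 0 + 1 (carry in) = 1 → bit 1, carry out 0
  col 6: 0 + 1 + 0 (carry in) = 1 → bit 1, carry out 0
  col 7: 0 + 0 + 0 (carry in) = 0 → bit 0, carry out 0
  col 8: 1 + 0 + 0 (carry in) = 1 → bit 1, carry out 0
  col 9: 1 + 1 + 0 (carry in) = 2 → bit 0, carry out 1
  col 10: 0 + 0 + 1 (carry in) = 1 → bit 1, carry out 0
Reading bits MSB→LSB: 10101110100
Strip leading zeros: 10101110100
= 10101110100


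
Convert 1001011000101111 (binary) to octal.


Group into 3-bit groups: 001001011000101111
  001 = 1
  001 = 1
  011 = 3
  000 = 0
  101 = 5
  111 = 7
= 0o113057


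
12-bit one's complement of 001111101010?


Original: 001111101010
Invert all bits:
  bit 0: 0 → 1
  bit 1: 0 → 1
  bit 2: 1 → 0
  bit 3: 1 → 0
  bit 4: 1 → 0
  bit 5: 1 → 0
  bit 6: 1 → 0
  bit 7: 0 → 1
  bit 8: 1 → 0
  bit 9: 0 → 1
  bit 10: 1 → 0
  bit 11: 0 → 1
= 110000010101


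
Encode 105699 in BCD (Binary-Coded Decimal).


Each digit → 4-bit binary:
  1 → 0001
  0 → 0000
  5 → 0101
  6 → 0110
  9 → 1001
  9 → 1001
= 0001 0000 0101 0110 1001 1001


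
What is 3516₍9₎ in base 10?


Positional values (base 9):
  6 × 9^0 = 6 × 1 = 6
  1 × 9^1 = 1 × 9 = 9
  5 × 9^2 = 5 × 81 = 405
  3 × 9^3 = 3 × 729 = 2187
Sum = 6 + 9 + 405 + 2187
= 2607


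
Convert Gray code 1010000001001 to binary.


Gray code: 1010000001001
MSB stays the same: 1
Each subsequent bit = prev_binary XOR current_gray:
  B[1] = 1 XOR 0 = 1
  B[2] = 1 XOR 1 = 0
  B[3] = 0 XOR 0 = 0
  B[4] = 0 XOR 0 = 0
  B[5] = 0 XOR 0 = 0
  B[6] = 0 XOR 0 = 0
  B[7] = 0 XOR 0 = 0
  B[8] = 0 XOR 0 = 0
  B[9] = 0 XOR 1 = 1
  B[10] = 1 XOR 0 = 1
  B[11] = 1 XOR 0 = 1
  B[12] = 1 XOR 1 = 0
= 1100000001110 (6158 decimal)


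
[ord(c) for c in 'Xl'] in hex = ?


String: 'Xl'  (2 characters)
Per-character ASCII lookup:
  'X': uppercase starts at 65: 'X' = 65 + 23 = 88 → 0x58
  'l': lowercase starts at 97: 'l' = 97 + 11 = 108 → 0x6C
= 0x58 0x6C


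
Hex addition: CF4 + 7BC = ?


Align and add column by column (LSB to MSB, each column mod 16 with carry):
  0CF4
+ 07BC
  ----
  col 0: 4(4) + C(12) + 0 (carry in) = 16 → 0(0), carry out 1
  col 1: F(15) + B(11) + 1 (carry in) = 27 → B(11), carry out 1
  col 2: C(12) + 7(7) + 1 (carry in) = 20 → 4(4), carry out 1
  col 3: 0(0) + 0(0) + 1 (carry in) = 1 → 1(1), carry out 0
Reading digits MSB→LSB: 14B0
Strip leading zeros: 14B0
= 0x14B0


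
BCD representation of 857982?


Each digit → 4-bit binary:
  8 → 1000
  5 → 0101
  7 → 0111
  9 → 1001
  8 → 1000
  2 → 0010
= 1000 0101 0111 1001 1000 0010


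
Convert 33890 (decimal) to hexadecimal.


Divide by 16 repeatedly:
33890 ÷ 16 = 2118 remainder 2 (2)
2118 ÷ 16 = 132 remainder 6 (6)
132 ÷ 16 = 8 remainder 4 (4)
8 ÷ 16 = 0 remainder 8 (8)
Reading remainders bottom-up:
= 0x8462


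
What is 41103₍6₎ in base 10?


Positional values (base 6):
  3 × 6^0 = 3 × 1 = 3
  0 × 6^1 = 0 × 6 = 0
  1 × 6^2 = 1 × 36 = 36
  1 × 6^3 = 1 × 216 = 216
  4 × 6^4 = 4 × 1296 = 5184
Sum = 3 + 0 + 36 + 216 + 5184
= 5439


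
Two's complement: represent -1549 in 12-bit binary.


Original: 011000001101
Step 1 - Invert all bits: 100111110010
Step 2 - Add 1: 100111110010 + 1
= 100111110011 (represents -1549)


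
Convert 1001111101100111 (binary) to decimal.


Positional values:
Bit 0: 1 × 2^0 = 1
Bit 1: 1 × 2^1 = 2
Bit 2: 1 × 2^2 = 4
Bit 5: 1 × 2^5 = 32
Bit 6: 1 × 2^6 = 64
Bit 8: 1 × 2^8 = 256
Bit 9: 1 × 2^9 = 512
Bit 10: 1 × 2^10 = 1024
Bit 11: 1 × 2^11 = 2048
Bit 12: 1 × 2^12 = 4096
Bit 15: 1 × 2^15 = 32768
Sum = 1 + 2 + 4 + 32 + 64 + 256 + 512 + 1024 + 2048 + 4096 + 32768
= 40807


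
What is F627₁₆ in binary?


Each hex digit → 4 binary bits:
  F = 1111
  6 = 0110
  2 = 0010
  7 = 0111
Concatenate: 1111 0110 0010 0111
= 1111011000100111


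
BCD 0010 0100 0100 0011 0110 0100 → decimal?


Each 4-bit group → digit:
  0010 → 2
  0100 → 4
  0100 → 4
  0011 → 3
  0110 → 6
  0100 → 4
= 244364


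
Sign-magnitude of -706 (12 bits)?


Sign bit: 1 (negative)
Magnitude: 706 = 01011000010
= 101011000010


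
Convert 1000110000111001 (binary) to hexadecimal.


Group into 4-bit nibbles: 1000110000111001
  1000 = 8
  1100 = C
  0011 = 3
  1001 = 9
= 0x8C39


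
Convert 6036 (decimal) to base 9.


Divide by 9 repeatedly:
6036 ÷ 9 = 670 remainder 6
670 ÷ 9 = 74 remainder 4
74 ÷ 9 = 8 remainder 2
8 ÷ 9 = 0 remainder 8
Reading remainders bottom-up:
= 8246


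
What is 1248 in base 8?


Divide by 8 repeatedly:
1248 ÷ 8 = 156 remainder 0
156 ÷ 8 = 19 remainder 4
19 ÷ 8 = 2 remainder 3
2 ÷ 8 = 0 remainder 2
Reading remainders bottom-up:
= 0o2340


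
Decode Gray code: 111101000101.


Gray code: 111101000101
MSB stays the same: 1
Each subsequent bit = prev_binary XOR current_gray:
  B[1] = 1 XOR 1 = 0
  B[2] = 0 XOR 1 = 1
  B[3] = 1 XOR 1 = 0
  B[4] = 0 XOR 0 = 0
  B[5] = 0 XOR 1 = 1
  B[6] = 1 XOR 0 = 1
  B[7] = 1 XOR 0 = 1
  B[8] = 1 XOR 0 = 1
  B[9] = 1 XOR 1 = 0
  B[10] = 0 XOR 0 = 0
  B[11] = 0 XOR 1 = 1
= 101001111001 (2681 decimal)


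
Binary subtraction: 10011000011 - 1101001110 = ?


Align and subtract column by column (LSB to MSB, borrowing when needed):
  10011000011
- 01101001110
  -----------
  col 0: (1 - 0 borrow-in) - 0 → 1 - 0 = 1, borrow out 0
  col 1: (1 - 0 borrow-in) - 1 → 1 - 1 = 0, borrow out 0
  col 2: (0 - 0 borrow-in) - 1 → borrow from next column: (0+2) - 1 = 1, borrow out 1
  col 3: (0 - 1 borrow-in) - 1 → borrow from next column: (-1+2) - 1 = 0, borrow out 1
  col 4: (0 - 1 borrow-in) - 0 → borrow from next column: (-1+2) - 0 = 1, borrow out 1
  col 5: (0 - 1 borrow-in) - 0 → borrow from next column: (-1+2) - 0 = 1, borrow out 1
  col 6: (1 - 1 borrow-in) - 1 → borrow from next column: (0+2) - 1 = 1, borrow out 1
  col 7: (1 - 1 borrow-in) - 0 → 0 - 0 = 0, borrow out 0
  col 8: (0 - 0 borrow-in) - 1 → borrow from next column: (0+2) - 1 = 1, borrow out 1
  col 9: (0 - 1 borrow-in) - 1 → borrow from next column: (-1+2) - 1 = 0, borrow out 1
  col 10: (1 - 1 borrow-in) - 0 → 0 - 0 = 0, borrow out 0
Reading bits MSB→LSB: 00101110101
Strip leading zeros: 101110101
= 101110101


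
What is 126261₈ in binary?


Each octal digit → 3 binary bits:
  1 = 001
  2 = 010
  6 = 110
  2 = 010
  6 = 110
  1 = 001
Concatenate: 001 010 110 010 110 001
= 001010110010110001


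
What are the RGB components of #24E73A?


Hex: #24E73A
R = 24₁₆ = 36
G = E7₁₆ = 231
B = 3A₁₆ = 58
= RGB(36, 231, 58)


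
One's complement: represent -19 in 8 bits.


Original: 00010011
Invert all bits:
  bit 0: 0 → 1
  bit 1: 0 → 1
  bit 2: 0 → 1
  bit 3: 1 → 0
  bit 4: 0 → 1
  bit 5: 0 → 1
  bit 6: 1 → 0
  bit 7: 1 → 0
= 11101100


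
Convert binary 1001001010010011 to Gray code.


Binary: 1001001010010011
Gray code: G = B XOR (B >> 1)
B >> 1 = 0100100101001001
1001001010010011 XOR 0100100101001001:
  1 XOR 0 = 1
  0 XOR 1 = 1
  0 XOR 0 = 0
  1 XOR 0 = 1
  0 XOR 1 = 1
  0 XOR 0 = 0
  1 XOR 0 = 1
  0 XOR 1 = 1
  1 XOR 0 = 1
  0 XOR 1 = 1
  0 XOR 0 = 0
  1 XOR 0 = 1
  0 XOR 1 = 1
  0 XOR 0 = 0
  1 XOR 0 = 1
  1 XOR 1 = 0
= 1101101111011010


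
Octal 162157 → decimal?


Positional values:
Position 0: 7 × 8^0 = 7
Position 1: 5 × 8^1 = 40
Position 2: 1 × 8^2 = 64
Position 3: 2 × 8^3 = 1024
Position 4: 6 × 8^4 = 24576
Position 5: 1 × 8^5 = 32768
Sum = 7 + 40 + 64 + 1024 + 24576 + 32768
= 58479


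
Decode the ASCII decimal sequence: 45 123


Codes (decimal): 45 123
Per-code ASCII lookup:
  45  (special character) → '-'
  123  (special character) → '{'
= '-{'


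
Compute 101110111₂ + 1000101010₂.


Align and add column by column (LSB to MSB, carry propagating):
  00101110111
+ 01000101010
  -----------
  col 0: 1 + 0 + 0 (carry in) = 1 → bit 1, carry out 0
  col 1: 1 + 1 + 0 (carry in) = 2 → bit 0, carry out 1
  col 2: 1 + 0 + 1 (carry in) = 2 → bit 0, carry out 1
  col 3: 0 + 1 + 1 (carry in) = 2 → bit 0, carry out 1
  col 4: 1 + 0 + 1 (carry in) = 2 → bit 0, carry out 1
  col 5: 1 + 1 + 1 (carry in) = 3 → bit 1, carry out 1
  col 6: 1 + 0 + 1 (carry in) = 2 → bit 0, carry out 1
  col 7: 0 + 0 + 1 (carry in) = 1 → bit 1, carry out 0
  col 8: 1 + 0 + 0 (carry in) = 1 → bit 1, carry out 0
  col 9: 0 + 1 + 0 (carry in) = 1 → bit 1, carry out 0
  col 10: 0 + 0 + 0 (carry in) = 0 → bit 0, carry out 0
Reading bits MSB→LSB: 01110100001
Strip leading zeros: 1110100001
= 1110100001


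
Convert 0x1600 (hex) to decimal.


Positional values:
Position 0: 0 × 16^0 = 0 × 1 = 0
Position 1: 0 × 16^1 = 0 × 16 = 0
Position 2: 6 × 16^2 = 6 × 256 = 1536
Position 3: 1 × 16^3 = 1 × 4096 = 4096
Sum = 0 + 0 + 1536 + 4096
= 5632
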